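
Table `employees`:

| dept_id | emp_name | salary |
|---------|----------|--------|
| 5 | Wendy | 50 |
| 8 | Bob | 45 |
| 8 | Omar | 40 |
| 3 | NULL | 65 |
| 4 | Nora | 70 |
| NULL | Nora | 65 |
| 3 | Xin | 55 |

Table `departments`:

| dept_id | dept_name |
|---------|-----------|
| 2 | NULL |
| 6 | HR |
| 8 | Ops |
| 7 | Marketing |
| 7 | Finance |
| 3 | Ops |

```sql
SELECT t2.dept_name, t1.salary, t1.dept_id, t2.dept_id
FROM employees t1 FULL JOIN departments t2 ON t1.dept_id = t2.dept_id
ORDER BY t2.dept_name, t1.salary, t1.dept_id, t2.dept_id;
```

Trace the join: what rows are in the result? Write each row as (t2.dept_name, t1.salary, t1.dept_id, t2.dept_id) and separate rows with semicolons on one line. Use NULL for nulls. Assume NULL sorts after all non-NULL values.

(Finance, NULL, NULL, 7); (HR, NULL, NULL, 6); (Marketing, NULL, NULL, 7); (Ops, 40, 8, 8); (Ops, 45, 8, 8); (Ops, 55, 3, 3); (Ops, 65, 3, 3); (NULL, 50, 5, NULL); (NULL, 65, NULL, NULL); (NULL, 70, 4, NULL); (NULL, NULL, NULL, 2)

FULL OUTER JOIN keeps every row from both sides; unmatched rows get NULL for the other side's columns.
Matching on t1.dept_id = t2.dept_id. A NULL in a compared column never satisfies the condition.
Matched pairs: 4; unmatched t1 rows kept: 3; unmatched t2 rows kept: 4.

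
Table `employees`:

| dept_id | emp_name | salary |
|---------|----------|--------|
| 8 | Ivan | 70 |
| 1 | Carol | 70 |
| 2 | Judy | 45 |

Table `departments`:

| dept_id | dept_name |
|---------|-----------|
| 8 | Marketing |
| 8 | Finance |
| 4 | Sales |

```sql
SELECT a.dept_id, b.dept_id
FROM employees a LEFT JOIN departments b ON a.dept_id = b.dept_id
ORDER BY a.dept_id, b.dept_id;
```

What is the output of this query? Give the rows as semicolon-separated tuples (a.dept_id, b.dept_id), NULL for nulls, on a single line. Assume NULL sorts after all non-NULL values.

LEFT JOIN keeps every row from `employees`; unmatched rows get NULL for `departments`'s columns.
Matching on a.dept_id = b.dept_id.
- a (dept_id=8) pairs with 2 row(s) of b.
- a (dept_id=1) has no partner → padded with NULL.
- a (dept_id=2) has no partner → padded with NULL.
After projecting and ordering:
a.dept_id | b.dept_id
1 | NULL
2 | NULL
8 | 8
8 | 8

(1, NULL); (2, NULL); (8, 8); (8, 8)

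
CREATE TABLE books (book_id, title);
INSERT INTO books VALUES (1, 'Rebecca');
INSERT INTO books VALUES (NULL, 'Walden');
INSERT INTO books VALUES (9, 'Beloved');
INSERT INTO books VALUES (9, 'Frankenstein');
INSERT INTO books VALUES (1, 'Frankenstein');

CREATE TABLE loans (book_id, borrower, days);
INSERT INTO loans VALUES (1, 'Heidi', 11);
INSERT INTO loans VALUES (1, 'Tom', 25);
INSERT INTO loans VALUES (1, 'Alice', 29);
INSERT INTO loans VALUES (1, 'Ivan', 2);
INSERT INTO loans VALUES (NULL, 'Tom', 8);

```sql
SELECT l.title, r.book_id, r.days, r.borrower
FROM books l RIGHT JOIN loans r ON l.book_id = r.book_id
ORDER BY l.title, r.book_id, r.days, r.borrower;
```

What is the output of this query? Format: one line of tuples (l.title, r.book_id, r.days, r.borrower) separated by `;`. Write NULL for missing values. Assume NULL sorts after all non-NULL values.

RIGHT JOIN keeps every row from `loans`; unmatched rows get NULL for `books`'s columns.
Matching on l.book_id = r.book_id. A NULL in a compared column never satisfies the condition.
Matched pairs: 8; unmatched r rows kept: 1.

(Frankenstein, 1, 2, Ivan); (Frankenstein, 1, 11, Heidi); (Frankenstein, 1, 25, Tom); (Frankenstein, 1, 29, Alice); (Rebecca, 1, 2, Ivan); (Rebecca, 1, 11, Heidi); (Rebecca, 1, 25, Tom); (Rebecca, 1, 29, Alice); (NULL, NULL, 8, Tom)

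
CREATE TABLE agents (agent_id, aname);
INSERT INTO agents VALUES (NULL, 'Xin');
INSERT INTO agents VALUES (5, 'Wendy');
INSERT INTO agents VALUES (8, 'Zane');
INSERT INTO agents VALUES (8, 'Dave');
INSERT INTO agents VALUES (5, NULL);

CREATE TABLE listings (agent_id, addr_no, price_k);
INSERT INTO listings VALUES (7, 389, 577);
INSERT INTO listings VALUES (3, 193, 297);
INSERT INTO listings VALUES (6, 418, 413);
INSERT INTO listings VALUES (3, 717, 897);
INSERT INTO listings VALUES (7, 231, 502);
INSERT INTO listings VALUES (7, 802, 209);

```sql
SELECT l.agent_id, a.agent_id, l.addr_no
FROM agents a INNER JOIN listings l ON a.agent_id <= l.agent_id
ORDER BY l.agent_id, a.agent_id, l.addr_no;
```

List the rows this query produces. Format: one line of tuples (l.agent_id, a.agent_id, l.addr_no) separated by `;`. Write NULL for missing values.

(6, 5, 418); (6, 5, 418); (7, 5, 231); (7, 5, 231); (7, 5, 389); (7, 5, 389); (7, 5, 802); (7, 5, 802)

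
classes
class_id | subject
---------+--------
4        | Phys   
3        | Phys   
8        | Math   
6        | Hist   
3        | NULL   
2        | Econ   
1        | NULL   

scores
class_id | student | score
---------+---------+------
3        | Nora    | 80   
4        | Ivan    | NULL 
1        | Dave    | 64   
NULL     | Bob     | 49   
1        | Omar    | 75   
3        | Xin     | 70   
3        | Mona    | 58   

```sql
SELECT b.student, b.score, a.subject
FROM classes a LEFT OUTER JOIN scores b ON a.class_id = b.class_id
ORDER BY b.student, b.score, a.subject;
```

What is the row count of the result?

LEFT JOIN keeps every row from `classes`; unmatched rows get NULL for `scores`'s columns.
Matching on a.class_id = b.class_id. A NULL in a compared column never satisfies the condition.
Matched pairs: 9; unmatched a rows kept: 3.
Total: 9 matched + 3 padded = 12 rows.

12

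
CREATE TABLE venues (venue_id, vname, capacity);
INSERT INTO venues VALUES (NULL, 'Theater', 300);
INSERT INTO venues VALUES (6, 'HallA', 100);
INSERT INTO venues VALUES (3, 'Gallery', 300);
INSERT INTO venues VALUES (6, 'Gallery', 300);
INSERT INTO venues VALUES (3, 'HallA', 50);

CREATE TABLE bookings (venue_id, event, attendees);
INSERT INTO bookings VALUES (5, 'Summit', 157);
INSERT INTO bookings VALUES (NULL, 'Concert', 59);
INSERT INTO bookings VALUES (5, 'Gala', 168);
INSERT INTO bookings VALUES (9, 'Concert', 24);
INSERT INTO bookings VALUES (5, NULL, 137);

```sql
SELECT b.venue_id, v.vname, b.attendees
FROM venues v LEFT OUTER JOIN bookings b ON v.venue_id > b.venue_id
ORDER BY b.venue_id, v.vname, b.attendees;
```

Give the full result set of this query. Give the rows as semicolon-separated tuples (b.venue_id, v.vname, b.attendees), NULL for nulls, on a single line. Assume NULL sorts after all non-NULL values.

(5, Gallery, 137); (5, Gallery, 157); (5, Gallery, 168); (5, HallA, 137); (5, HallA, 157); (5, HallA, 168); (NULL, Gallery, NULL); (NULL, HallA, NULL); (NULL, Theater, NULL)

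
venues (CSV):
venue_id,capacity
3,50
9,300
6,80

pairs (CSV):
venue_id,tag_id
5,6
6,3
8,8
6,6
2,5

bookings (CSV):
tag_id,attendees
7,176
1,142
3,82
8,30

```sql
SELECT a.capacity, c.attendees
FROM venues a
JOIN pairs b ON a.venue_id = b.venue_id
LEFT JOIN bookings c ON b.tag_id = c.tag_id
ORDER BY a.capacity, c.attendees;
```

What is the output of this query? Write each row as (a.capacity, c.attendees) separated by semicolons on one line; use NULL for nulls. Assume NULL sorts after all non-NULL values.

(80, 82); (80, NULL)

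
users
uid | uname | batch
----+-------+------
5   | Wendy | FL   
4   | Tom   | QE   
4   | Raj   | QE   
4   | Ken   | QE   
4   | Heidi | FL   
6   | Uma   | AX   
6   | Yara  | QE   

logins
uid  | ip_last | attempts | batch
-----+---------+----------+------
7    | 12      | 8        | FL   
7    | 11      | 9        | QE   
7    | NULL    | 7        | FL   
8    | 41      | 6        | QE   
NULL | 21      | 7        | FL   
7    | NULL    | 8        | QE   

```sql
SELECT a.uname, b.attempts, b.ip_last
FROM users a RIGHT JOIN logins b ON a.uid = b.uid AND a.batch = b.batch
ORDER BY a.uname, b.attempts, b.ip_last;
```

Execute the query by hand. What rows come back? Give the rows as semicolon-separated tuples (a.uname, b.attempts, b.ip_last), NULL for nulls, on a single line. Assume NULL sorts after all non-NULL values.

(NULL, 6, 41); (NULL, 7, 21); (NULL, 7, NULL); (NULL, 8, 12); (NULL, 8, NULL); (NULL, 9, 11)

RIGHT JOIN keeps every row from `logins`; unmatched rows get NULL for `users`'s columns.
Matching on a.uid = b.uid AND a.batch = b.batch. A NULL in a compared column never satisfies the condition.
- uid=5, batch=FL: no matching b row.
- uid=4, batch=QE: no matching b row.
- uid=4, batch=QE: no matching b row.
- uid=4, batch=QE: no matching b row.
- uid=4, batch=FL: no matching b row.
- uid=6, batch=AX: no matching b row.
- uid=6, batch=QE: no matching b row.
- 6 row(s) from b found no a partner → padded with NULL.
After projecting and ordering:
a.uname | b.attempts | b.ip_last
NULL | 6 | 41
NULL | 7 | 21
NULL | 7 | NULL
NULL | 8 | 12
NULL | 8 | NULL
NULL | 9 | 11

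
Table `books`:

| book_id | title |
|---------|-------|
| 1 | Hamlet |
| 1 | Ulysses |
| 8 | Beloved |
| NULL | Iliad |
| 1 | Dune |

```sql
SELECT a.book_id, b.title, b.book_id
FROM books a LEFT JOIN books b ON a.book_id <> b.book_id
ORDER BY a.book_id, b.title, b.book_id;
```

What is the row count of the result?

7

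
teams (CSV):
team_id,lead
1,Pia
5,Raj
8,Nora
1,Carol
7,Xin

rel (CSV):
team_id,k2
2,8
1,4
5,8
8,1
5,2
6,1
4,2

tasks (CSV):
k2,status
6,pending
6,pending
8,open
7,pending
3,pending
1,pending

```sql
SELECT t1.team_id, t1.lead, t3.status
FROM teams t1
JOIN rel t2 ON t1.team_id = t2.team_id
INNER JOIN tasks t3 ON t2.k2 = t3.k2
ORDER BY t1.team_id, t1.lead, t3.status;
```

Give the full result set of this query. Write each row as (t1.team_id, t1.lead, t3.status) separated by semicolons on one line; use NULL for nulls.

(5, Raj, open); (8, Nora, pending)

Step 1 — t1 INNER JOIN t2 on team_id → 5 row(s).
Then INNER JOIN `tasks t3` on k2: keep only rows whose t2.k2 appears in t3.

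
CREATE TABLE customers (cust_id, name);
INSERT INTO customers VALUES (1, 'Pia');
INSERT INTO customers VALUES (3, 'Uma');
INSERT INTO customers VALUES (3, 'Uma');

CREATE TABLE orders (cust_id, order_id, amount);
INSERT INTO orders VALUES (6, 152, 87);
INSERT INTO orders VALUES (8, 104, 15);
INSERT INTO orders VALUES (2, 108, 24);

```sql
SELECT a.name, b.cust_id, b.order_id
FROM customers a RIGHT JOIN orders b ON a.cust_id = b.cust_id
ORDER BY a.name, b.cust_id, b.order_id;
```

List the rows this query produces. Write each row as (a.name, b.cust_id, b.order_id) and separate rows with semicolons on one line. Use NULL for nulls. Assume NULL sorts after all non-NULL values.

RIGHT JOIN keeps every row from `orders`; unmatched rows get NULL for `customers`'s columns.
Matching on a.cust_id = b.cust_id.
Matched pairs: 0; unmatched b rows kept: 3.

(NULL, 2, 108); (NULL, 6, 152); (NULL, 8, 104)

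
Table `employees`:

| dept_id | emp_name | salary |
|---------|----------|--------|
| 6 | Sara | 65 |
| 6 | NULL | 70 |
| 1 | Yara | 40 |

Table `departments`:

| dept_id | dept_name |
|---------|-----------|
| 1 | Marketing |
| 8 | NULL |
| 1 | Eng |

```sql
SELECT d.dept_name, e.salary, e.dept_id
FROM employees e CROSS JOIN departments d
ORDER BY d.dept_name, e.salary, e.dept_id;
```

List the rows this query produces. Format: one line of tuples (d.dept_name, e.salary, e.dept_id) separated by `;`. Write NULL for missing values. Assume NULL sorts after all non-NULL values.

(Eng, 40, 1); (Eng, 65, 6); (Eng, 70, 6); (Marketing, 40, 1); (Marketing, 65, 6); (Marketing, 70, 6); (NULL, 40, 1); (NULL, 65, 6); (NULL, 70, 6)

CROSS JOIN pairs every row of `employees` with every row of `departments`: 3 × 3 = 9 rows.
After projecting and ordering:
d.dept_name | e.salary | e.dept_id
Eng | 40 | 1
Eng | 65 | 6
Eng | 70 | 6
Marketing | 40 | 1
Marketing | 65 | 6
Marketing | 70 | 6
NULL | 40 | 1
NULL | 65 | 6
NULL | 70 | 6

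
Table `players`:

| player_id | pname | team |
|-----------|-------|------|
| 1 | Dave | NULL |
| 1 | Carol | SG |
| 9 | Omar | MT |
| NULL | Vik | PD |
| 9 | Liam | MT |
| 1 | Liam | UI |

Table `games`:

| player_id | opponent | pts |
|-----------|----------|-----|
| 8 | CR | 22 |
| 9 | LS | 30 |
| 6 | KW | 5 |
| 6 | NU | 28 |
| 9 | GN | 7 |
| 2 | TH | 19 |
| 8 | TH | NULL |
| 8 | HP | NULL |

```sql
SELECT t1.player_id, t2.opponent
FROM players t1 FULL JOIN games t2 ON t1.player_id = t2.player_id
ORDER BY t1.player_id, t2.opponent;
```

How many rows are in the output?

14

FULL OUTER JOIN keeps every row from both sides; unmatched rows get NULL for the other side's columns.
Matching on t1.player_id = t2.player_id. A NULL in a compared column never satisfies the condition.
- t1 row (player_id=1): no match → kept, t2 columns NULL.
- t1 row (player_id=1): no match → kept, t2 columns NULL.
- t1 row (player_id=9): matches 2 t2 row(s) → 2 output row(s).
- t1 row (player_id=NULL): no match → kept, t2 columns NULL.
- t1 row (player_id=9): matches 2 t2 row(s) → 2 output row(s).
- t1 row (player_id=1): no match → kept, t2 columns NULL.
- 6 t2 row(s) had no t1 match → kept, t1 columns NULL.
Total: 4 matched + 10 padded = 14 rows.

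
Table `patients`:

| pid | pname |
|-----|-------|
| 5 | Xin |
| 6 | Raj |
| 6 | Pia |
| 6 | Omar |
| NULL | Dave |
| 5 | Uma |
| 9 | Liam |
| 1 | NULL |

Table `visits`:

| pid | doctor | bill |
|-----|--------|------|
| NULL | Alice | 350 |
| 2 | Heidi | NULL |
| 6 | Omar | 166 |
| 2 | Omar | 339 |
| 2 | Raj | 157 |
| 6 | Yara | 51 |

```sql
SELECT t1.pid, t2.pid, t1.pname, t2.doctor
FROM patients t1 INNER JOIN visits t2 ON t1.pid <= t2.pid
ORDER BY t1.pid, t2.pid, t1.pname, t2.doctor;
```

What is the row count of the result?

15

INNER JOIN keeps only pairs where the ON condition holds.
Matching on t1.pid <= t2.pid. A NULL in a compared column never satisfies the condition.
- t1 row (pid=5): matches 2 t2 row(s) → 2 output row(s).
- t1 row (pid=6): matches 2 t2 row(s) → 2 output row(s).
- t1 row (pid=6): matches 2 t2 row(s) → 2 output row(s).
- t1 row (pid=6): matches 2 t2 row(s) → 2 output row(s).
- t1 row (pid=NULL): no match → dropped.
- t1 row (pid=5): matches 2 t2 row(s) → 2 output row(s).
- t1 row (pid=9): no match → dropped.
- t1 row (pid=1): matches 5 t2 row(s) → 5 output row(s).
Total: 15 rows.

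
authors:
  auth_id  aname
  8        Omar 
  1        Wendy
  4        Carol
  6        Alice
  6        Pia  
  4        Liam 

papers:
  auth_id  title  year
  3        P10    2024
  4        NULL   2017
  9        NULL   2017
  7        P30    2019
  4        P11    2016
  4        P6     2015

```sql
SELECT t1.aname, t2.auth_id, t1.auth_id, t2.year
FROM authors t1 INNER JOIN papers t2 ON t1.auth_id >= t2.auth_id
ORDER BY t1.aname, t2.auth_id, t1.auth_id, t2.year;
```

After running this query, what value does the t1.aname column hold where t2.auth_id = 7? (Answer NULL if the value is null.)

Omar

INNER JOIN keeps only pairs where the ON condition holds.
Matching on t1.auth_id >= t2.auth_id.
Matched pairs: 21.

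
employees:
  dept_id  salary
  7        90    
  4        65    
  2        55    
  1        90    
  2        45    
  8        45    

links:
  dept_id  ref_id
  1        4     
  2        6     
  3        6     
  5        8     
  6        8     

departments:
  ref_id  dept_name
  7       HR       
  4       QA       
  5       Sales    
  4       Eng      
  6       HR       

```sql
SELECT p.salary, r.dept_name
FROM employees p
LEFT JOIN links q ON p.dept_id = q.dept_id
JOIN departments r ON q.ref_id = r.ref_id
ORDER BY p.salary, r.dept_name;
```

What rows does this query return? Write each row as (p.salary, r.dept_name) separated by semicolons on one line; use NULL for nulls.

Step 1 — p LEFT JOIN q on dept_id → 6 row(s).
Then INNER JOIN `departments r` on ref_id: keep only rows whose q.ref_id appears in r.

(45, HR); (55, HR); (90, Eng); (90, QA)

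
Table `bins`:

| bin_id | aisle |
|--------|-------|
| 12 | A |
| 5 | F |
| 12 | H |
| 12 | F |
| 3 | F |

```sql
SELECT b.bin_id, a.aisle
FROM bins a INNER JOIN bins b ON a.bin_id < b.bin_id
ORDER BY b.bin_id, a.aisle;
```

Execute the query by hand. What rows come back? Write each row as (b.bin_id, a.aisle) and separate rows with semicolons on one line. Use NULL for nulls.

INNER JOIN keeps only pairs where the ON condition holds.
Matching on a.bin_id < b.bin_id.
- a row (bin_id=12): no match → dropped.
- a row (bin_id=5): matches 3 b row(s) → 3 output row(s).
- a row (bin_id=12): no match → dropped.
- a row (bin_id=12): no match → dropped.
- a row (bin_id=3): matches 4 b row(s) → 4 output row(s).
After projecting and ordering:
b.bin_id | a.aisle
5 | F
12 | F
12 | F
12 | F
12 | F
12 | F
12 | F

(5, F); (12, F); (12, F); (12, F); (12, F); (12, F); (12, F)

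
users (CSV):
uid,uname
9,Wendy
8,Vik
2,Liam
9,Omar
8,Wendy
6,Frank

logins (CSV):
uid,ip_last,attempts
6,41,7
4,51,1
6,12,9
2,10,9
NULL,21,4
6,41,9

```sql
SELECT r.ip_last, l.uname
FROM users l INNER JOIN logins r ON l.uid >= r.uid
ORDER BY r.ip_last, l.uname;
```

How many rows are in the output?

26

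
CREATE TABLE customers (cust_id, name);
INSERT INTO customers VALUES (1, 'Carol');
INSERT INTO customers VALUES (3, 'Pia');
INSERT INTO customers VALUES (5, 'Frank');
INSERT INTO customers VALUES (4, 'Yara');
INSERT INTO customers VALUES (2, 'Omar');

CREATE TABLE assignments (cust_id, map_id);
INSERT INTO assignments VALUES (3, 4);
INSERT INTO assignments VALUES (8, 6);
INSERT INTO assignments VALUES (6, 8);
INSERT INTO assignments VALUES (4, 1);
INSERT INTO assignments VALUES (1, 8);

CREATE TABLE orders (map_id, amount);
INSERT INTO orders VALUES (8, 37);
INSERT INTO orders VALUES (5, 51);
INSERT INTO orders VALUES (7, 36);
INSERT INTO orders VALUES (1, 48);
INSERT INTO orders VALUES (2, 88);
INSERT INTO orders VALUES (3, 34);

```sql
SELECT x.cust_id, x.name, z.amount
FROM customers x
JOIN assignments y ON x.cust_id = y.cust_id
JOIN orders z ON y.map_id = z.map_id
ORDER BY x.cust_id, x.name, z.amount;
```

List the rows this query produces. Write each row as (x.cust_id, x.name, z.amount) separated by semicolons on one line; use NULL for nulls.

(1, Carol, 37); (4, Yara, 48)

Step 1 — x INNER JOIN y on cust_id → 3 row(s).
Then INNER JOIN `orders z` on map_id: keep only rows whose y.map_id appears in z.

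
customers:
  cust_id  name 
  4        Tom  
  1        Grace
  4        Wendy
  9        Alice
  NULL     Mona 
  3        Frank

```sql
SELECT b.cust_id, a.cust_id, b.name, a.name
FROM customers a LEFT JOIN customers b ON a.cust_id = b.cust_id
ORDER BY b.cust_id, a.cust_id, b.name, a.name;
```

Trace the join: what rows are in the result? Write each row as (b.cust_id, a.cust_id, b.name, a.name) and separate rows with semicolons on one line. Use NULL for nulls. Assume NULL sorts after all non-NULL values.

(1, 1, Grace, Grace); (3, 3, Frank, Frank); (4, 4, Tom, Tom); (4, 4, Tom, Wendy); (4, 4, Wendy, Tom); (4, 4, Wendy, Wendy); (9, 9, Alice, Alice); (NULL, NULL, NULL, Mona)

LEFT JOIN keeps every row from `customers a`; unmatched rows get NULL for `customers b`'s columns.
Matching on a.cust_id = b.cust_id. A NULL in a compared column never satisfies the condition.
Matched pairs: 7; unmatched a rows kept: 1.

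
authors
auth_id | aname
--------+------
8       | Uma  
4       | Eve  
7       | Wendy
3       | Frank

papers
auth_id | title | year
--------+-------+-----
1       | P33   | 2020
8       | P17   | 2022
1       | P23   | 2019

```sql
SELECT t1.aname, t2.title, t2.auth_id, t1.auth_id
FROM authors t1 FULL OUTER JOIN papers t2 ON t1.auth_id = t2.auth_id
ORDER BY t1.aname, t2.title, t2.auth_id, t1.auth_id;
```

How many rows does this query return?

FULL OUTER JOIN keeps every row from both sides; unmatched rows get NULL for the other side's columns.
Matching on t1.auth_id = t2.auth_id.
- auth_id=8: 1 matching t2 row(s), so 1 row(s) emitted.
- auth_id=4: no t2 row matches, row kept with t2 columns NULL.
- auth_id=7: no t2 row matches, row kept with t2 columns NULL.
- auth_id=3: no t2 row matches, row kept with t2 columns NULL.
- 2 row(s) from t2 found no t1 partner → padded with NULL.
Total: 1 matched + 5 padded = 6 rows.

6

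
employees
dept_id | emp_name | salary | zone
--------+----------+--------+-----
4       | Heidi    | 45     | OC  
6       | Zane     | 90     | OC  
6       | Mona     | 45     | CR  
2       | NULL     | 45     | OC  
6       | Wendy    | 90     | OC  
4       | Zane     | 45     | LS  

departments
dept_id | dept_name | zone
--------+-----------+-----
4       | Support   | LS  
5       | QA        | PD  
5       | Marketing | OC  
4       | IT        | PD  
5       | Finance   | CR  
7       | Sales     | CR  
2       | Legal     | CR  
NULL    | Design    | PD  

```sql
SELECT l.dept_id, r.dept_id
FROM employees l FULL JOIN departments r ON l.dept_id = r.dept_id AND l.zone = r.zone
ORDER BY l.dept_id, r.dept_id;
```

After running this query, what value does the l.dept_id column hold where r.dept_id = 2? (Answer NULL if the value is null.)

NULL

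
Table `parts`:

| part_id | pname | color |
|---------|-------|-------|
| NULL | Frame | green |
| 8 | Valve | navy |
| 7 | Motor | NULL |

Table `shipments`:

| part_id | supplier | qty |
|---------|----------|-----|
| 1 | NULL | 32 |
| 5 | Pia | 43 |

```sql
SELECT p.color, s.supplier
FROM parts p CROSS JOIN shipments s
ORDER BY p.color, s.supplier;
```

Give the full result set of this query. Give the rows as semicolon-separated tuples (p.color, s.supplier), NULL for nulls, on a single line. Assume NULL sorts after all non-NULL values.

(green, Pia); (green, NULL); (navy, Pia); (navy, NULL); (NULL, Pia); (NULL, NULL)

CROSS JOIN pairs every row of `parts` with every row of `shipments`: 3 × 2 = 6 rows.
After projecting and ordering:
p.color | s.supplier
green | Pia
green | NULL
navy | Pia
navy | NULL
NULL | Pia
NULL | NULL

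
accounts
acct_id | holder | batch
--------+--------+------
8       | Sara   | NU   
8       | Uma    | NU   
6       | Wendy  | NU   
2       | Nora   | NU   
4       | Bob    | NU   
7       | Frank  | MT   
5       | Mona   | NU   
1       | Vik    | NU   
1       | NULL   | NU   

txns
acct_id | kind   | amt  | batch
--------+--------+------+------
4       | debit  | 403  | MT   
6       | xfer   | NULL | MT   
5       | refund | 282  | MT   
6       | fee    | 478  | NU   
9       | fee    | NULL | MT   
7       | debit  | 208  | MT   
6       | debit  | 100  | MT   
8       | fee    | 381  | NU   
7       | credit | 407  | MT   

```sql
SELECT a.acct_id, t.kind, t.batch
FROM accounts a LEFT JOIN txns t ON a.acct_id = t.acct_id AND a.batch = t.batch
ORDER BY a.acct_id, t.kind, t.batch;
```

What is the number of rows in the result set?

10

LEFT JOIN keeps every row from `accounts`; unmatched rows get NULL for `txns`'s columns.
Matching on a.acct_id = t.acct_id AND a.batch = t.batch.
Matched pairs: 5; unmatched a rows kept: 5.
Total: 5 matched + 5 padded = 10 rows.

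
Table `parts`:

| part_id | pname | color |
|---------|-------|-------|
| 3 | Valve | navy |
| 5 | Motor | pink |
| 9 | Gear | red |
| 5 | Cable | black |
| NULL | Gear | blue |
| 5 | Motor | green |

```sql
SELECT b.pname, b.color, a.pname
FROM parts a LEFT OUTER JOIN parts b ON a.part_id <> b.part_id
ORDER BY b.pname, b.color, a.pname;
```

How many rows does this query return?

15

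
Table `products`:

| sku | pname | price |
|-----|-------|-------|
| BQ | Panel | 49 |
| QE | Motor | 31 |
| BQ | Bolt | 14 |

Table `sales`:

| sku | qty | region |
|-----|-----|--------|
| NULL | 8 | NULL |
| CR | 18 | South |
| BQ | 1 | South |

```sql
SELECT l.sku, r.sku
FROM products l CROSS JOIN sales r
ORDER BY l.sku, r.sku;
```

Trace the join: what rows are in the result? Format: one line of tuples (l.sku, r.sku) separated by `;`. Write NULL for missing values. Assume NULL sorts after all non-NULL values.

(BQ, BQ); (BQ, BQ); (BQ, CR); (BQ, CR); (BQ, NULL); (BQ, NULL); (QE, BQ); (QE, CR); (QE, NULL)

CROSS JOIN pairs every row of `products` with every row of `sales`: 3 × 3 = 9 rows.
After projecting and ordering:
l.sku | r.sku
BQ | BQ
BQ | BQ
BQ | CR
BQ | CR
BQ | NULL
BQ | NULL
QE | BQ
QE | CR
QE | NULL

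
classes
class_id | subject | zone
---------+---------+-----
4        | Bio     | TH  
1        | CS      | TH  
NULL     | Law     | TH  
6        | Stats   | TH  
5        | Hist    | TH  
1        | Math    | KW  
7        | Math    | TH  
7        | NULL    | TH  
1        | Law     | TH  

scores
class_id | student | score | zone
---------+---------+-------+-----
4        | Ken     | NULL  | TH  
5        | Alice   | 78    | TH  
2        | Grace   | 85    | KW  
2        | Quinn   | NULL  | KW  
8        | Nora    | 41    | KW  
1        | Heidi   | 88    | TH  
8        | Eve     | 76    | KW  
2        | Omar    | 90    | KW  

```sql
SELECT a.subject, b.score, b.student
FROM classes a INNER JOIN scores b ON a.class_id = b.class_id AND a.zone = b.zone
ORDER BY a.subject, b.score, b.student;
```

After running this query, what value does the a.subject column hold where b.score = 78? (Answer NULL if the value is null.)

Hist

INNER JOIN keeps only pairs where the ON condition holds.
Matching on a.class_id = b.class_id AND a.zone = b.zone. A NULL in a compared column never satisfies the condition.
- a[0] class_id=4, zone=TH → 1 match(es) in b → 1 row(s).
- a[1] class_id=1, zone=TH → 1 match(es) in b → 1 row(s).
- a[2] class_id=NULL, zone=TH → no match; dropped.
- a[3] class_id=6, zone=TH → no match; dropped.
- a[4] class_id=5, zone=TH → 1 match(es) in b → 1 row(s).
- a[5] class_id=1, zone=KW → no match; dropped.
- a[6] class_id=7, zone=TH → no match; dropped.
- a[7] class_id=7, zone=TH → no match; dropped.
- a[8] class_id=1, zone=TH → 1 match(es) in b → 1 row(s).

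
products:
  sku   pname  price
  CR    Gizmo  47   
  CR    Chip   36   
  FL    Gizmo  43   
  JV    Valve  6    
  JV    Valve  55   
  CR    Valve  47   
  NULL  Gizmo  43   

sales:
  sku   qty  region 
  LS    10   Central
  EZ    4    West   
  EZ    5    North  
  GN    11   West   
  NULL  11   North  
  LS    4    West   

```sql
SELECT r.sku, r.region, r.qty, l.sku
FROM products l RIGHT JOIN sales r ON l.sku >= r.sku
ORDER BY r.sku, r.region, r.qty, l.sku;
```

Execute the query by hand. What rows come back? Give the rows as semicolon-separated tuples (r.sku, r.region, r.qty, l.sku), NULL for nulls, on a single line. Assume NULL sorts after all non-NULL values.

(EZ, North, 5, FL); (EZ, North, 5, JV); (EZ, North, 5, JV); (EZ, West, 4, FL); (EZ, West, 4, JV); (EZ, West, 4, JV); (GN, West, 11, JV); (GN, West, 11, JV); (LS, Central, 10, NULL); (LS, West, 4, NULL); (NULL, North, 11, NULL)

RIGHT JOIN keeps every row from `sales`; unmatched rows get NULL for `products`'s columns.
Matching on l.sku >= r.sku. A NULL in a compared column never satisfies the condition.
Matched pairs: 8; unmatched r rows kept: 3.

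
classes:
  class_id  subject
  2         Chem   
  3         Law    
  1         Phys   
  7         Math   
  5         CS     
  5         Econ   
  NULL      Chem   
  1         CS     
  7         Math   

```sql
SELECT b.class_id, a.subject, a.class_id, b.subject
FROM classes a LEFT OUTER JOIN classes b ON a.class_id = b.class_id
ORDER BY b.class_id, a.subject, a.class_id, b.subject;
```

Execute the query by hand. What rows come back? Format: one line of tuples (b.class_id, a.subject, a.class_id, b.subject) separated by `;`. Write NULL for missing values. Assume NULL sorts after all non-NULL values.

LEFT JOIN keeps every row from `classes a`; unmatched rows get NULL for `classes b`'s columns.
Matching on a.class_id = b.class_id. A NULL in a compared column never satisfies the condition.
- a (class_id=2) pairs with 1 row(s) of b.
- a (class_id=3) pairs with 1 row(s) of b.
- a (class_id=1) pairs with 2 row(s) of b.
- a (class_id=7) pairs with 2 row(s) of b.
- a (class_id=5) pairs with 2 row(s) of b.
- a (class_id=5) pairs with 2 row(s) of b.
- a (class_id=NULL) has no partner → padded with NULL.
- a (class_id=1) pairs with 2 row(s) of b.
- a (class_id=7) pairs with 2 row(s) of b.

(1, CS, 1, CS); (1, CS, 1, Phys); (1, Phys, 1, CS); (1, Phys, 1, Phys); (2, Chem, 2, Chem); (3, Law, 3, Law); (5, CS, 5, CS); (5, CS, 5, Econ); (5, Econ, 5, CS); (5, Econ, 5, Econ); (7, Math, 7, Math); (7, Math, 7, Math); (7, Math, 7, Math); (7, Math, 7, Math); (NULL, Chem, NULL, NULL)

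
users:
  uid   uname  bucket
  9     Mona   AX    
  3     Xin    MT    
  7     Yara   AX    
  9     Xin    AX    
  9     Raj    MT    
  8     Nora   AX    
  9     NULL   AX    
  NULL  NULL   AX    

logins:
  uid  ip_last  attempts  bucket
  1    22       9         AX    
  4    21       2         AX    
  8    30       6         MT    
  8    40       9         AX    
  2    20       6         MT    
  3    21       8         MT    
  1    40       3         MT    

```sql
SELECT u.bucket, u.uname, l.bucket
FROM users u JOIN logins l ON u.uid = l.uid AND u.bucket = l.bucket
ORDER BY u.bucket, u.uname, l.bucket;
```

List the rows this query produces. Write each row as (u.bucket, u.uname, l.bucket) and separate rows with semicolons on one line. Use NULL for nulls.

INNER JOIN keeps only pairs where the ON condition holds.
Matching on u.uid = l.uid AND u.bucket = l.bucket. A NULL in a compared column never satisfies the condition.
- u (uid=9, bucket=AX) has no partner → excluded.
- u (uid=3, bucket=MT) pairs with 1 row(s) of l.
- u (uid=7, bucket=AX) has no partner → excluded.
- u (uid=9, bucket=AX) has no partner → excluded.
- u (uid=9, bucket=MT) has no partner → excluded.
- u (uid=8, bucket=AX) pairs with 1 row(s) of l.
- u (uid=9, bucket=AX) has no partner → excluded.
- u (uid=NULL, bucket=AX) has no partner → excluded.
After projecting and ordering:
u.bucket | u.uname | l.bucket
AX | Nora | AX
MT | Xin | MT

(AX, Nora, AX); (MT, Xin, MT)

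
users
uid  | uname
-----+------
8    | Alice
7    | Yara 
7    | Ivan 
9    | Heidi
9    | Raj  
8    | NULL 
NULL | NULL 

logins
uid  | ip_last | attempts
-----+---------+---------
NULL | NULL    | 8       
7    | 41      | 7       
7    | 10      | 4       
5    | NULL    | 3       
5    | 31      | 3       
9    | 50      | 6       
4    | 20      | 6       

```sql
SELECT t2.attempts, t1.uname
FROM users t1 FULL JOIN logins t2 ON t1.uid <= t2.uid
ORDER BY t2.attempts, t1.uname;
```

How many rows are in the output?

15

FULL OUTER JOIN keeps every row from both sides; unmatched rows get NULL for the other side's columns.
Matching on t1.uid <= t2.uid. A NULL in a compared column never satisfies the condition.
- uid=8: 1 matching t2 row(s), so 1 row(s) emitted.
- uid=7: 3 matching t2 row(s), so 3 row(s) emitted.
- uid=7: 3 matching t2 row(s), so 3 row(s) emitted.
- uid=9: 1 matching t2 row(s), so 1 row(s) emitted.
- uid=9: 1 matching t2 row(s), so 1 row(s) emitted.
- uid=8: 1 matching t2 row(s), so 1 row(s) emitted.
- uid=NULL: no t2 row matches, row kept with t2 columns NULL.
- 4 row(s) from t2 found no t1 partner → padded with NULL.
Total: 10 matched + 5 padded = 15 rows.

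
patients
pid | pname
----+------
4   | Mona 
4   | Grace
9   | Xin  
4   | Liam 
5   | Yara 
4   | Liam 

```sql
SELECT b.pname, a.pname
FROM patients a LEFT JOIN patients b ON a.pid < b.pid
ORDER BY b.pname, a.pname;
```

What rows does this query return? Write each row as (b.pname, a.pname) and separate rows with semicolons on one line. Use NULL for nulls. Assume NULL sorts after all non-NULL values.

LEFT JOIN keeps every row from `patients a`; unmatched rows get NULL for `patients b`'s columns.
Matching on a.pid < b.pid.
- a[0] pid=4 → 2 match(es) in b → 2 row(s).
- a[1] pid=4 → 2 match(es) in b → 2 row(s).
- a[2] pid=9 → no match; kept with NULLs on the b side.
- a[3] pid=4 → 2 match(es) in b → 2 row(s).
- a[4] pid=5 → 1 match(es) in b → 1 row(s).
- a[5] pid=4 → 2 match(es) in b → 2 row(s).
After projecting and ordering:
b.pname | a.pname
Xin | Grace
Xin | Liam
Xin | Liam
Xin | Mona
Xin | Yara
Yara | Grace
Yara | Liam
Yara | Liam
Yara | Mona
NULL | Xin

(Xin, Grace); (Xin, Liam); (Xin, Liam); (Xin, Mona); (Xin, Yara); (Yara, Grace); (Yara, Liam); (Yara, Liam); (Yara, Mona); (NULL, Xin)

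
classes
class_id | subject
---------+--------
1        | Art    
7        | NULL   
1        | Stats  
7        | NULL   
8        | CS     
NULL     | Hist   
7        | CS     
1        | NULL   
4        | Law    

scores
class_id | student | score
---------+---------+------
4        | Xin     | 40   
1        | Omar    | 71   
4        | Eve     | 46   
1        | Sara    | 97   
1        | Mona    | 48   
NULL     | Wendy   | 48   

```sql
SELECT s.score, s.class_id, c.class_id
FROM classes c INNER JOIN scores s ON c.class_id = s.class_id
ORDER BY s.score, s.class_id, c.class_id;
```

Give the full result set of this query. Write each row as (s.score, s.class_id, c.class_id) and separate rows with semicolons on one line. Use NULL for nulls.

(40, 4, 4); (46, 4, 4); (48, 1, 1); (48, 1, 1); (48, 1, 1); (71, 1, 1); (71, 1, 1); (71, 1, 1); (97, 1, 1); (97, 1, 1); (97, 1, 1)

INNER JOIN keeps only pairs where the ON condition holds.
Matching on c.class_id = s.class_id. A NULL in a compared column never satisfies the condition.
Matched pairs: 11.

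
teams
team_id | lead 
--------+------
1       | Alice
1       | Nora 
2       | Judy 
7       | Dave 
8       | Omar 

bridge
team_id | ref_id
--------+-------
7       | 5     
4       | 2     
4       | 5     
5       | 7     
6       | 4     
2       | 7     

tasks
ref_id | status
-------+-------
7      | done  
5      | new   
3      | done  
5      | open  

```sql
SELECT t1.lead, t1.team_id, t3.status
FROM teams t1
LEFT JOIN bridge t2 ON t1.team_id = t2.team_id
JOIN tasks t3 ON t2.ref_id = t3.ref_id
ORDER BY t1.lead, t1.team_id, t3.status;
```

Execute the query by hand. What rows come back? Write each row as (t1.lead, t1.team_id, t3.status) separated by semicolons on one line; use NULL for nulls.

(Dave, 7, new); (Dave, 7, open); (Judy, 2, done)

Joins associate left-to-right: teams LEFT JOIN bridge on team_id gives 5 intermediate row(s).
Then INNER JOIN `tasks t3` on ref_id: keep only rows whose t2.ref_id appears in t3.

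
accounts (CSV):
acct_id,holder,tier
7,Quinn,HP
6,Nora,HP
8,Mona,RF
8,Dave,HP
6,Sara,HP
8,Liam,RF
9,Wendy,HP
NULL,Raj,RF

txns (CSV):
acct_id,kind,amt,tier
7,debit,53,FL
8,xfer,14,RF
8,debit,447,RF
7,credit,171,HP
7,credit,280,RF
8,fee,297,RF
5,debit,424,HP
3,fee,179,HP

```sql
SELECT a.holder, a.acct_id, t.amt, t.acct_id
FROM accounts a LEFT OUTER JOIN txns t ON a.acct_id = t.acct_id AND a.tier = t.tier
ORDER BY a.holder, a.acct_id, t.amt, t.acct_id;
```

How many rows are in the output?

LEFT JOIN keeps every row from `accounts`; unmatched rows get NULL for `txns`'s columns.
Matching on a.acct_id = t.acct_id AND a.tier = t.tier. A NULL in a compared column never satisfies the condition.
Matched pairs: 7; unmatched a rows kept: 5.
Total: 7 matched + 5 padded = 12 rows.

12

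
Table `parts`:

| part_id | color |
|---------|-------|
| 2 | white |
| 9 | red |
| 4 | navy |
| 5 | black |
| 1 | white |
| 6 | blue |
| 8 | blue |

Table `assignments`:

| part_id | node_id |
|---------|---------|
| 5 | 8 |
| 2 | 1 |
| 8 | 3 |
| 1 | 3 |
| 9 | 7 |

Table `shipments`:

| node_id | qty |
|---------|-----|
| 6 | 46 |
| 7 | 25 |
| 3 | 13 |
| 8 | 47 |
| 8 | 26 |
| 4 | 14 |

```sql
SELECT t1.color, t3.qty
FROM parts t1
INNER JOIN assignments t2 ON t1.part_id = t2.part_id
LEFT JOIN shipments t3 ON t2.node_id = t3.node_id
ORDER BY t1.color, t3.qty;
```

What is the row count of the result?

Evaluate left to right. First `parts t1 INNER JOIN assignments t2` on part_id: 5 row(s).
Then LEFT JOIN `shipments t3` on node_id: each of those 5 rows is kept; rows whose t2.node_id has no match in t3 get NULL for t3's columns.
Result: 6 row(s).

6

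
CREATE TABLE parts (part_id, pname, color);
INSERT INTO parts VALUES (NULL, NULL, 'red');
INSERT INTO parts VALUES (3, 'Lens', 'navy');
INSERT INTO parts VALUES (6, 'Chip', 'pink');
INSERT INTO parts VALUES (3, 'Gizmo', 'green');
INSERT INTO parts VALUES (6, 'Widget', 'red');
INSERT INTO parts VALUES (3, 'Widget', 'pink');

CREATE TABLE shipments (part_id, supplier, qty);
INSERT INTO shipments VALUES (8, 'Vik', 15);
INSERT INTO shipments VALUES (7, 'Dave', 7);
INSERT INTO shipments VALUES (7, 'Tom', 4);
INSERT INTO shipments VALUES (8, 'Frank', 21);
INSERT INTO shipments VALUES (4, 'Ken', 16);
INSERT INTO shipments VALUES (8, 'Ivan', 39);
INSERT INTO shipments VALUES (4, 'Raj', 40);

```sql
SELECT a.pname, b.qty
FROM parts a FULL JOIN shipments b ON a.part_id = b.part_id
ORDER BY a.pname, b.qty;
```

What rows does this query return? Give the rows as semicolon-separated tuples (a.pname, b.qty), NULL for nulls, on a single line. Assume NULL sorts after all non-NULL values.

FULL OUTER JOIN keeps every row from both sides; unmatched rows get NULL for the other side's columns.
Matching on a.part_id = b.part_id. A NULL in a compared column never satisfies the condition.
- a[0] part_id=NULL → no match; kept with NULLs on the b side.
- a[1] part_id=3 → no match; kept with NULLs on the b side.
- a[2] part_id=6 → no match; kept with NULLs on the b side.
- a[3] part_id=3 → no match; kept with NULLs on the b side.
- a[4] part_id=6 → no match; kept with NULLs on the b side.
- a[5] part_id=3 → no match; kept with NULLs on the b side.
- 7 b row(s) had no a match → kept, a columns NULL.

(Chip, NULL); (Gizmo, NULL); (Lens, NULL); (Widget, NULL); (Widget, NULL); (NULL, 4); (NULL, 7); (NULL, 15); (NULL, 16); (NULL, 21); (NULL, 39); (NULL, 40); (NULL, NULL)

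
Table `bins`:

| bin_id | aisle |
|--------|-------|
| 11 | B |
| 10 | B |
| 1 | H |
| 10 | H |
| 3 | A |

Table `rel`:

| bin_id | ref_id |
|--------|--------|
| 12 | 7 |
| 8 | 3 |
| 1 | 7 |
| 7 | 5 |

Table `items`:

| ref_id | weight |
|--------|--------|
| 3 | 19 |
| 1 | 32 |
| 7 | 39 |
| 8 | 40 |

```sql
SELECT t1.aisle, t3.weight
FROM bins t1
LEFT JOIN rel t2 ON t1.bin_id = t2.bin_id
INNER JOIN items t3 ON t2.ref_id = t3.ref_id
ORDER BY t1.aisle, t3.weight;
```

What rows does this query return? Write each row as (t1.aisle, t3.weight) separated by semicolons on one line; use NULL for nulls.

(H, 39)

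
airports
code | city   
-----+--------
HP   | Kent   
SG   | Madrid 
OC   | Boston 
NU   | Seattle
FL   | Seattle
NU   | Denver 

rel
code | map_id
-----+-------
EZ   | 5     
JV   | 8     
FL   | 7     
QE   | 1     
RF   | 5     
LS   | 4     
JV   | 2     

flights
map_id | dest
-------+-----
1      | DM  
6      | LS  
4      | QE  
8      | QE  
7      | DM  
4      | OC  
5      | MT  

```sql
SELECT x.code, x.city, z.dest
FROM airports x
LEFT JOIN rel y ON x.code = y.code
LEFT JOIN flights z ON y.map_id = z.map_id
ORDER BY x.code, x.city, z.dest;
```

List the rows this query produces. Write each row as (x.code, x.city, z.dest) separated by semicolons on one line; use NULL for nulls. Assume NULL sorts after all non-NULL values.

(FL, Seattle, DM); (HP, Kent, NULL); (NU, Denver, NULL); (NU, Seattle, NULL); (OC, Boston, NULL); (SG, Madrid, NULL)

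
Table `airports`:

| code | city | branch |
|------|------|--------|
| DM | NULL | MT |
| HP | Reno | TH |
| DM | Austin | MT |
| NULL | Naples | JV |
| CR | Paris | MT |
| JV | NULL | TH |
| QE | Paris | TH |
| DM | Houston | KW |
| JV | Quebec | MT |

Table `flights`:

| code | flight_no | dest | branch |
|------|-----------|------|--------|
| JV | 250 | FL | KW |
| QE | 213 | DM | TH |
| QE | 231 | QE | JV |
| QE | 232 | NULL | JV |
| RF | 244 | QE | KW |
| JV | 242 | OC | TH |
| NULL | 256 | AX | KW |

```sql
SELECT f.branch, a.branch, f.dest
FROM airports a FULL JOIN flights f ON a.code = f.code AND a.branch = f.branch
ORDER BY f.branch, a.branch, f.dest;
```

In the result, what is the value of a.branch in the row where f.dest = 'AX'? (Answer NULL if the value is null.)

FULL OUTER JOIN keeps every row from both sides; unmatched rows get NULL for the other side's columns.
Matching on a.code = f.code AND a.branch = f.branch. A NULL in a compared column never satisfies the condition.
Matched pairs: 2; unmatched a rows kept: 7; unmatched f rows kept: 5.

NULL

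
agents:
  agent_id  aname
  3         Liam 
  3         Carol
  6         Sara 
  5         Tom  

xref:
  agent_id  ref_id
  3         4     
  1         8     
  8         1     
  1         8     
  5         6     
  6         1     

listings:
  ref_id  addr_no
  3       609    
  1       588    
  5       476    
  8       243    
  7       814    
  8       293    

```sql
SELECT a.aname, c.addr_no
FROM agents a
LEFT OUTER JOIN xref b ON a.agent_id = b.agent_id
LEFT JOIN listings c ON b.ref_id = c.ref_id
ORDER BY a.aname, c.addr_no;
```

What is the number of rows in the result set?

4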